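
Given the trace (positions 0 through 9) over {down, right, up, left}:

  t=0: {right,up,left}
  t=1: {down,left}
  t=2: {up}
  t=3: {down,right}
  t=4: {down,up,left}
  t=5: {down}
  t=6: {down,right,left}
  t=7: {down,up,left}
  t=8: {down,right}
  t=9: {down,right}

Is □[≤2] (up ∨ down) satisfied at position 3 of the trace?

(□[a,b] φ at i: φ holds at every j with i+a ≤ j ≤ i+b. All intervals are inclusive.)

Check (up ∨ down) at every j in [3,5]:
  j=3: true
  j=4: true
  j=5: true
All positions satisfy it → formula holds.

Yes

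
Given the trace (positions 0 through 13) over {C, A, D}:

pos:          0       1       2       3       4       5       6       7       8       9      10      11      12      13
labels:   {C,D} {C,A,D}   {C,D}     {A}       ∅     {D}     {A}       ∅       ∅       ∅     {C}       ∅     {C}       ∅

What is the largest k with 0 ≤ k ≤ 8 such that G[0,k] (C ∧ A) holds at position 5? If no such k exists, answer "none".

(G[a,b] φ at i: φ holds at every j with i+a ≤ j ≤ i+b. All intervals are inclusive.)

(C ∧ A) must hold from j=5 onward; find where it first fails.
  j=5: fails → no k works.

none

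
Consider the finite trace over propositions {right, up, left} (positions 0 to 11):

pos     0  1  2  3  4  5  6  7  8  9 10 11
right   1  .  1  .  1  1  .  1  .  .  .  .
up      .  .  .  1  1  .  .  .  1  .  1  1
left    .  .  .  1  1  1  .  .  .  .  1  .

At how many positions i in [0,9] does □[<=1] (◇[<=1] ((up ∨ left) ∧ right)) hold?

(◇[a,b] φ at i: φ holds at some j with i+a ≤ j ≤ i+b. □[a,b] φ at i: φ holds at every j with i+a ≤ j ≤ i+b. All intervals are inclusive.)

Evaluate at each i in [0,9]:
  i=0: ✗ (fails at j=0)
  i=1: ✗ (fails at j=1)
  i=2: ✗ (fails at j=2)
  i=3: ✓ (all of [3,4])
  i=4: ✓ (all of [4,5])
  i=5: ✗ (fails at j=6)
  i=6: ✗ (fails at j=6)
  i=7: ✗ (fails at j=7)
  i=8: ✗ (fails at j=8)
  i=9: ✗ (fails at j=9)
Positions where it holds: {3, 4} → 2.

2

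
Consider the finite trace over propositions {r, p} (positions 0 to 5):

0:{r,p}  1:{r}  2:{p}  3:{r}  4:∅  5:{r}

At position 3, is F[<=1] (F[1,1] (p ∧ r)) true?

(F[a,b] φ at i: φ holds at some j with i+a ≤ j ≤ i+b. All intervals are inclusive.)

Check F[1,1] (p ∧ r) at each j in [3,4]:
  j=3: fails (none in [4,4])
  j=4: fails (none in [5,5])
No position in the window satisfies it → formula fails.

No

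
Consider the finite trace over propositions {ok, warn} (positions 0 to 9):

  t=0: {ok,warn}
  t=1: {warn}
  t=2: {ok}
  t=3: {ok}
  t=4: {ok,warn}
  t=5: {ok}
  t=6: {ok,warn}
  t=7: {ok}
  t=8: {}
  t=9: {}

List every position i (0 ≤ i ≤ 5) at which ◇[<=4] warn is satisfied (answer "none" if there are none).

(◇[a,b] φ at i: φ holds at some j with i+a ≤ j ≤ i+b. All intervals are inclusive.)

0, 1, 2, 3, 4, 5

Evaluate at each i in [0,5]:
  i=0: ✓ (witness j=0)
  i=1: ✓ (witness j=1)
  i=2: ✓ (witness j=4)
  i=3: ✓ (witness j=4)
  i=4: ✓ (witness j=4)
  i=5: ✓ (witness j=6)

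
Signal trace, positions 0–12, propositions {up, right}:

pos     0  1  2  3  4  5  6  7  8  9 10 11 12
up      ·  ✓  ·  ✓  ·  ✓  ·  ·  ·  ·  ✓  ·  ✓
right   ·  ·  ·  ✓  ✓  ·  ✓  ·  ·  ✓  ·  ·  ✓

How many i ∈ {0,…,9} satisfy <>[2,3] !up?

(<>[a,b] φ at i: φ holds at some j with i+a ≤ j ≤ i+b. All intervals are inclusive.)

Evaluate at each i in [0,9]:
  i=0: ✓ (witness j=2)
  i=1: ✓ (witness j=4)
  i=2: ✓ (witness j=4)
  i=3: ✓ (witness j=6)
  i=4: ✓ (witness j=6)
  i=5: ✓ (witness j=7)
  i=6: ✓ (witness j=8)
  i=7: ✓ (witness j=9)
  i=8: ✓ (witness j=11)
  i=9: ✓ (witness j=11)
Positions where it holds: {0, 1, 2, 3, 4, 5, 6, 7, 8, 9} → 10.

10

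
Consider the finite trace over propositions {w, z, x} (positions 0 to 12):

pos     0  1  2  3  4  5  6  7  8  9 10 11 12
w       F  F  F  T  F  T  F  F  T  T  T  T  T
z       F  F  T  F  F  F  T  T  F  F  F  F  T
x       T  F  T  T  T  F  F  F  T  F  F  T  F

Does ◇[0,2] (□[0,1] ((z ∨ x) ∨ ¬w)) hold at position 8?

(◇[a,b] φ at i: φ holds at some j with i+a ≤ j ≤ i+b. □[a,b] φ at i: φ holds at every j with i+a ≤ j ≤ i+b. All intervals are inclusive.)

Does not hold

Check □[0,1] ((z ∨ x) ∨ ¬w) at each j in [8,10]:
  j=8: fails at 9
  j=9: fails at 9
  j=10: fails at 10
No position in the window satisfies it → formula fails.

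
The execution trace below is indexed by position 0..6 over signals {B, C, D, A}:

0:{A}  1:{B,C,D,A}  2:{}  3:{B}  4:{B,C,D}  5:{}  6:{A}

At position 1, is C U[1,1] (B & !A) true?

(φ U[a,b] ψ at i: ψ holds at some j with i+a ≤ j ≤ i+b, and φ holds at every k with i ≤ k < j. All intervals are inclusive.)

Need some j in [2,2] with (B & !A), and C at every k in [1,j-1].
  j=2: (B & !A) false.
No j in the window works → until fails.

False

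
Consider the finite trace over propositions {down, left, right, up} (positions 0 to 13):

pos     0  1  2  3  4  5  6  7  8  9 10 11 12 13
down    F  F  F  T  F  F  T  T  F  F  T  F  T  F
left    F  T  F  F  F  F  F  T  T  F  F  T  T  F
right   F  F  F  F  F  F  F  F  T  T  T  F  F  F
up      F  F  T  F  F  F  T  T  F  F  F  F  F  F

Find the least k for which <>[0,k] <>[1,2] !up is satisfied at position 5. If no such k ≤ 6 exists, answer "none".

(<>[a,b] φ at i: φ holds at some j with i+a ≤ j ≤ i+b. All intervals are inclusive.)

Scan j = 5,6,… for <>[1,2] !up:
  j=5: fails
  j=6: holds
First hit at j=6, so smallest k = 6-5 = 1.

1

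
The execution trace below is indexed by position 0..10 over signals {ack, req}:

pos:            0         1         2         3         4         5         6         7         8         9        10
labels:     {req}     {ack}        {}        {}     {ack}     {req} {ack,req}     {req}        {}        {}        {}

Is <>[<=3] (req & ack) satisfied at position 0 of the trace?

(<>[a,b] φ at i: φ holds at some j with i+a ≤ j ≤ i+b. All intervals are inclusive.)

Check (req & ack) at each j in [0,3]:
  j=0: false
  j=1: false
  j=2: false
  j=3: false
No position in the window satisfies it → formula fails.

False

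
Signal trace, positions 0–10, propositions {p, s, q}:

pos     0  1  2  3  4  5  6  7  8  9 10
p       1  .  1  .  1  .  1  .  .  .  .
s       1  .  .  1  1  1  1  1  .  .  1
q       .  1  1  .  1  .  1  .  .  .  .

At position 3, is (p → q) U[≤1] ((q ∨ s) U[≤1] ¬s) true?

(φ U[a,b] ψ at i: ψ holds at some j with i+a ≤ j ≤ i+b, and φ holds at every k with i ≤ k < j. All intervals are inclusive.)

Need some j in [3,4] with ((q ∨ s) U[≤1] ¬s), and (p → q) at every k in [3,j-1].
  j=3: ((q ∨ s) U[≤1] ¬s) — fails.
  j=4: ((q ∨ s) U[≤1] ¬s) — fails.
No j in the window works → until fails.

Does not hold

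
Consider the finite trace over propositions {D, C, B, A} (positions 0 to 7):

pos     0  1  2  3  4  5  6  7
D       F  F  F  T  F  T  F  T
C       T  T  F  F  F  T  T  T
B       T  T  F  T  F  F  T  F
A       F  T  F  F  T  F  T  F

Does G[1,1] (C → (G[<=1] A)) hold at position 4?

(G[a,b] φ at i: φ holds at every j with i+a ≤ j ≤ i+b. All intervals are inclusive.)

Check (C → (G[<=1] A)) at every j in [5,5]:
  j=5: antecedent true; consequent fails at 5 → ✗
Fails at j=5 → formula fails.

No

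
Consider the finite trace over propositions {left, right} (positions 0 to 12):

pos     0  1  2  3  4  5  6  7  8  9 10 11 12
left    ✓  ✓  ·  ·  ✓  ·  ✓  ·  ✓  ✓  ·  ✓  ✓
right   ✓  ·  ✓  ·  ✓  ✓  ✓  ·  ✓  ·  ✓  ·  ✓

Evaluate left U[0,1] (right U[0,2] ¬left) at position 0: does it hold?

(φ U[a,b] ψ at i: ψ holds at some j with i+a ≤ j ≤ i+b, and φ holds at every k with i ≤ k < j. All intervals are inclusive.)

False

Need some j in [0,1] with (right U[0,2] ¬left), and left at every k in [0,j-1].
  j=0: (right U[0,2] ¬left) — fails.
  j=1: (right U[0,2] ¬left) — fails.
No j in the window works → until fails.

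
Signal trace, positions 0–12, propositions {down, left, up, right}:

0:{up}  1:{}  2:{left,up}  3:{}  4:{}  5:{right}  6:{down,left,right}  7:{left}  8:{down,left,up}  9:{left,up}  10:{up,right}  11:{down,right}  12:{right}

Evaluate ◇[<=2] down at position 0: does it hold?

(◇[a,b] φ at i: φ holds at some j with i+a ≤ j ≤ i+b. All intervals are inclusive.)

Check down at each j in [0,2]:
  j=0: false
  j=1: false
  j=2: false
No position in the window satisfies it → formula fails.

False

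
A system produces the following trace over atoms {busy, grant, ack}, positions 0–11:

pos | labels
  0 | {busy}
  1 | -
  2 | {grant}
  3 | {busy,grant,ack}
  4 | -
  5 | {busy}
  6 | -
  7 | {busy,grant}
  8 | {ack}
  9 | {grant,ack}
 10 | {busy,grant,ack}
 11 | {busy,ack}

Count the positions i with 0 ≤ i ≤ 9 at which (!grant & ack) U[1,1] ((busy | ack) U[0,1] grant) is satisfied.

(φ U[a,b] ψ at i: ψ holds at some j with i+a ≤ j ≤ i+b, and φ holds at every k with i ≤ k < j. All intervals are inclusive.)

Evaluate at each i in [0,9]:
  i=0: ✗ (no rhs in [1,1])
  i=1: ✗ (lhs fails at k=1 before rhs at j=2)
  i=2: ✗ (lhs fails at k=2 before rhs at j=3)
  i=3: ✗ (no rhs in [4,4])
  i=4: ✗ (no rhs in [5,5])
  i=5: ✗ (no rhs in [6,6])
  i=6: ✗ (lhs fails at k=6 before rhs at j=7)
  i=7: ✗ (lhs fails at k=7 before rhs at j=8)
  i=8: ✓ (rhs at j=9; lhs holds on [8,8])
  i=9: ✗ (lhs fails at k=9 before rhs at j=10)
Positions where it holds: {8} → 1.

1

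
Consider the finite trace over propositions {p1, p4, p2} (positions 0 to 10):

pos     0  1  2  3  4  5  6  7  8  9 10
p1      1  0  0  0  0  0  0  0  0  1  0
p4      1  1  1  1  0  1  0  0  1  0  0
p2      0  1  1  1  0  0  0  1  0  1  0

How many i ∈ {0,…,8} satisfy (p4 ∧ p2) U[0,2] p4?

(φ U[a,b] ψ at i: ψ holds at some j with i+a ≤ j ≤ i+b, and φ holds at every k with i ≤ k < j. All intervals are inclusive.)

Evaluate at each i in [0,8]:
  i=0: ✓ (rhs at j=0)
  i=1: ✓ (rhs at j=1)
  i=2: ✓ (rhs at j=2)
  i=3: ✓ (rhs at j=3)
  i=4: ✗ (lhs fails at k=4 before rhs at j=5)
  i=5: ✓ (rhs at j=5)
  i=6: ✗ (lhs fails at k=6 before rhs at j=8)
  i=7: ✗ (lhs fails at k=7 before rhs at j=8)
  i=8: ✓ (rhs at j=8)
Positions where it holds: {0, 1, 2, 3, 5, 8} → 6.

6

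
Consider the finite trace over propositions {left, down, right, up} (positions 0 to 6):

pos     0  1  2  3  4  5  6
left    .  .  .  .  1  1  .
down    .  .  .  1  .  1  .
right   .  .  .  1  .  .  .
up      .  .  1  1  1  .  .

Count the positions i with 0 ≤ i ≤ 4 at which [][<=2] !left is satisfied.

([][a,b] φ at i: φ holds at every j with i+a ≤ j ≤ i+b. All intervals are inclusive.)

2

Evaluate at each i in [0,4]:
  i=0: ✓ (all of [0,2])
  i=1: ✓ (all of [1,3])
  i=2: ✗ (fails at j=4)
  i=3: ✗ (fails at j=4)
  i=4: ✗ (fails at j=4)
Positions where it holds: {0, 1} → 2.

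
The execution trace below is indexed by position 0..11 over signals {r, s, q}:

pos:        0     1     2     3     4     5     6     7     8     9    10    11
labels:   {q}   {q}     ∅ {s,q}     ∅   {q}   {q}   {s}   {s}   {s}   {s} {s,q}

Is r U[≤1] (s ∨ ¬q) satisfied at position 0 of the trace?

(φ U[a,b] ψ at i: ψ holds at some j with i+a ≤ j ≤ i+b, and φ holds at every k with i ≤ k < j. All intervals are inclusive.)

Need some j in [0,1] with (s ∨ ¬q), and r at every k in [0,j-1].
  j=0: (s ∨ ¬q) false.
  j=1: (s ∨ ¬q) false.
No j in the window works → until fails.

Does not hold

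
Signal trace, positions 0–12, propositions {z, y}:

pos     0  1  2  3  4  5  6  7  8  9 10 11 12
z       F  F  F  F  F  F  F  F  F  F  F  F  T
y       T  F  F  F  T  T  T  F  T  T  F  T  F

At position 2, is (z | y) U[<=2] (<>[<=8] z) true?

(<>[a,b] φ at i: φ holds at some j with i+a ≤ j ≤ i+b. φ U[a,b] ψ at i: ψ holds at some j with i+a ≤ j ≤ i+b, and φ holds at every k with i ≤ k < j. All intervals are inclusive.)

Need some j in [2,4] with <>[<=8] z, and (z | y) at every k in [2,j-1].
  j=2: <>[<=8] z — fails (none in [2,10]).
  j=3: <>[<=8] z — fails (none in [3,11]).
  j=4: <>[<=8] z holds, but (z | y) fails at k=2 → not this j.
No j in the window works → until fails.

No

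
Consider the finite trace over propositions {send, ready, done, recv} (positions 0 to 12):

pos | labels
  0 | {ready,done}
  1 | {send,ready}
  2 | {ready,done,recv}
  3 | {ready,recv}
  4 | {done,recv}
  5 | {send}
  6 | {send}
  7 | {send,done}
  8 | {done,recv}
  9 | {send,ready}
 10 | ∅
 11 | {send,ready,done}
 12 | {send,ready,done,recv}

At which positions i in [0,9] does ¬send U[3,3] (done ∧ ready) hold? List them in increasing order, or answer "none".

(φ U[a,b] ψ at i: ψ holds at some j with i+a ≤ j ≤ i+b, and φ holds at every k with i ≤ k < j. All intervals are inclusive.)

none

Evaluate at each i in [0,9]:
  i=0: ✗ (no rhs in [3,3])
  i=1: ✗ (no rhs in [4,4])
  i=2: ✗ (no rhs in [5,5])
  i=3: ✗ (no rhs in [6,6])
  i=4: ✗ (no rhs in [7,7])
  i=5: ✗ (no rhs in [8,8])
  i=6: ✗ (no rhs in [9,9])
  i=7: ✗ (no rhs in [10,10])
  i=8: ✗ (lhs fails at k=9 before rhs at j=11)
  i=9: ✗ (lhs fails at k=9 before rhs at j=12)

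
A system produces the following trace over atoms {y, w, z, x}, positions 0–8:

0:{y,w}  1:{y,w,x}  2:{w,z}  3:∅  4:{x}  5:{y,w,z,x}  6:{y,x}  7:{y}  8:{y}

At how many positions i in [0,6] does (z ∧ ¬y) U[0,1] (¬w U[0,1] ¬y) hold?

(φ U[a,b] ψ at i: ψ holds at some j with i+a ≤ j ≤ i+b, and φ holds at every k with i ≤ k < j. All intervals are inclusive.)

Evaluate at each i in [0,6]:
  i=0: ✗ (no rhs in [0,1])
  i=1: ✗ (lhs fails at k=1 before rhs at j=2)
  i=2: ✓ (rhs at j=2)
  i=3: ✓ (rhs at j=3)
  i=4: ✓ (rhs at j=4)
  i=5: ✗ (no rhs in [5,6])
  i=6: ✗ (no rhs in [6,7])
Positions where it holds: {2, 3, 4} → 3.

3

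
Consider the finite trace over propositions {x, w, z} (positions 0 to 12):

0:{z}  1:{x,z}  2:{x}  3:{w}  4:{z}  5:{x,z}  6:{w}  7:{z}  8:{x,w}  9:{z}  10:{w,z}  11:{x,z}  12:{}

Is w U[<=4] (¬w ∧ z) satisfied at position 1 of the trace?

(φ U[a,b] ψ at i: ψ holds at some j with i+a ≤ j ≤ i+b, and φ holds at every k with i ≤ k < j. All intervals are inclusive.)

Need some j in [1,5] with (¬w ∧ z), and w at every k in [1,j-1].
  j=1: (¬w ∧ z) holds; no prefix to check → satisfied.

Yes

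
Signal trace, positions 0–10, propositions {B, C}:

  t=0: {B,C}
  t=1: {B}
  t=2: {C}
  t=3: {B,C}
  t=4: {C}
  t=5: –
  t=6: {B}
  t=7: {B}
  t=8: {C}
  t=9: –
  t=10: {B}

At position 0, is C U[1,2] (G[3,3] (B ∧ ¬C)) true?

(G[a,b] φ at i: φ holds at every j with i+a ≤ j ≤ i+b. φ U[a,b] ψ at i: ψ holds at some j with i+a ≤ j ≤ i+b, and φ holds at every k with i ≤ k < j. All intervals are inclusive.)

Does not hold

Need some j in [1,2] with G[3,3] (B ∧ ¬C), and C at every k in [0,j-1].
  j=1: G[3,3] (B ∧ ¬C) — fails at 4.
  j=2: G[3,3] (B ∧ ¬C) — fails at 5.
No j in the window works → until fails.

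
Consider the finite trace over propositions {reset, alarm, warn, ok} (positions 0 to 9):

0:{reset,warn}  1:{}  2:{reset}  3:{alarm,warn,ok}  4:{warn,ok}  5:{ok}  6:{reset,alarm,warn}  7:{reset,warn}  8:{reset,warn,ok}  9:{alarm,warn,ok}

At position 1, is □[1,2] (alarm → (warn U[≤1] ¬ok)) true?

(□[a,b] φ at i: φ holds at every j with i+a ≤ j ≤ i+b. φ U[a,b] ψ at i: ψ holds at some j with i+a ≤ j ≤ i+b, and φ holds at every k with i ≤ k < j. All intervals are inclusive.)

Check (alarm → (warn U[≤1] ¬ok)) at every j in [2,3]:
  j=2: antecedent false → ✓
  j=3: antecedent true; consequent fails → ✗
Fails at j=3 → formula fails.

Does not hold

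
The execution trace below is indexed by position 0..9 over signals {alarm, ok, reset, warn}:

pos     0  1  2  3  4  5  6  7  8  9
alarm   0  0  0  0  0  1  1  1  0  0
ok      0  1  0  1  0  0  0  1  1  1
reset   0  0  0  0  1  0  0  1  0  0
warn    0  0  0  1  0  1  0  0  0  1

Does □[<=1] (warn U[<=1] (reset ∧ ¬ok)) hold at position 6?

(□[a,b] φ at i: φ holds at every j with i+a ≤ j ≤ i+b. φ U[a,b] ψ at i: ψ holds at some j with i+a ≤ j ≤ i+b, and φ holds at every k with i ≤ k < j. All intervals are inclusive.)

Check (warn U[<=1] (reset ∧ ¬ok)) at every j in [6,7]:
  j=6: fails
  j=7: fails
Fails at j=6 → formula fails.

No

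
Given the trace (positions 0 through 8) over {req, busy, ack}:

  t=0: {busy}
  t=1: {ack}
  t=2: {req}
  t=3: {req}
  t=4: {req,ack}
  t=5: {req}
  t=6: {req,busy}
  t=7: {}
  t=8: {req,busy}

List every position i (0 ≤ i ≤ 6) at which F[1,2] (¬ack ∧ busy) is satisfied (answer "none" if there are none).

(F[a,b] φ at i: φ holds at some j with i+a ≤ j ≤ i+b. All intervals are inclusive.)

Evaluate at each i in [0,6]:
  i=0: ✗ (none in [1,2])
  i=1: ✗ (none in [2,3])
  i=2: ✗ (none in [3,4])
  i=3: ✗ (none in [4,5])
  i=4: ✓ (witness j=6)
  i=5: ✓ (witness j=6)
  i=6: ✓ (witness j=8)

4, 5, 6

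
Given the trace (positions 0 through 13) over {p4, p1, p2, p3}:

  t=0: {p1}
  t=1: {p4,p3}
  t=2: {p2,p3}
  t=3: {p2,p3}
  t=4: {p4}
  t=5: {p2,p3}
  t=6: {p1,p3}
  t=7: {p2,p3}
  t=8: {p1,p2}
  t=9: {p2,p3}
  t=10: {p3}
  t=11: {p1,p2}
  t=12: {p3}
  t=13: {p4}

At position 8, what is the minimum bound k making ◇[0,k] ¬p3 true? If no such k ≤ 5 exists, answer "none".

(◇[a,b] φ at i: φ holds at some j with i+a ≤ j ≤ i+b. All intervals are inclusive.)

Scan j = 8,9,… for ¬p3:
  j=8: holds
First hit at j=8, so smallest k = 8-8 = 0.

0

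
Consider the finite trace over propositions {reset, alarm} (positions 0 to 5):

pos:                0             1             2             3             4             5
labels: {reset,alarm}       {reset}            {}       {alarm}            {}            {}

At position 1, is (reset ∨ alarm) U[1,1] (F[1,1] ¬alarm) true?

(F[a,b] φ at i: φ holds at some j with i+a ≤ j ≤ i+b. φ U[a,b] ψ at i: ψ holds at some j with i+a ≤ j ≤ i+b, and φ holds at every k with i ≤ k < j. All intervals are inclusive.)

Does not hold

Need some j in [2,2] with F[1,1] ¬alarm, and (reset ∨ alarm) at every k in [1,j-1].
  j=2: F[1,1] ¬alarm — fails (none in [3,3]).
No j in the window works → until fails.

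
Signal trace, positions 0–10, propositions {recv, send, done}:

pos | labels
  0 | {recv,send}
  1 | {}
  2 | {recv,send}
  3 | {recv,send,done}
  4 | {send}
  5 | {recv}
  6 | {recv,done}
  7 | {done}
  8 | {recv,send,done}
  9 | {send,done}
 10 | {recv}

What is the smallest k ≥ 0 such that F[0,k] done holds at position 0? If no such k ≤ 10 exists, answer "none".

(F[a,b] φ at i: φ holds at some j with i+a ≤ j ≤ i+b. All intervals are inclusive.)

Scan j = 0,1,… for done:
  j=0: fails
  j=1: fails
  j=2: fails
  j=3: holds
First hit at j=3, so smallest k = 3-0 = 3.

3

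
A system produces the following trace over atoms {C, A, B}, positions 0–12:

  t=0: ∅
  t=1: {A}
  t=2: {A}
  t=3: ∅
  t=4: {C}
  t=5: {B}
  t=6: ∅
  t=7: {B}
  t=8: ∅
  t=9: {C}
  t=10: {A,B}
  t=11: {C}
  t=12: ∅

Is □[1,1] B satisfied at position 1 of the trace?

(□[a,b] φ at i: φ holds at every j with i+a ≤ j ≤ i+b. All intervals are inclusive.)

False

Check B at every j in [2,2]:
  j=2: false
Fails at j=2 → formula fails.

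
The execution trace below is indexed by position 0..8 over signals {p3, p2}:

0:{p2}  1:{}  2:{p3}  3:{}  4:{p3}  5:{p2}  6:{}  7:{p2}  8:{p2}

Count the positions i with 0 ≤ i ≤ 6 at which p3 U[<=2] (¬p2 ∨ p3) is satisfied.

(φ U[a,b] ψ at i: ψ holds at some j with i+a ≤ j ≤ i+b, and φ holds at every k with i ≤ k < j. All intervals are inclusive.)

Evaluate at each i in [0,6]:
  i=0: ✗ (lhs fails at k=0 before rhs at j=1)
  i=1: ✓ (rhs at j=1)
  i=2: ✓ (rhs at j=2)
  i=3: ✓ (rhs at j=3)
  i=4: ✓ (rhs at j=4)
  i=5: ✗ (lhs fails at k=5 before rhs at j=6)
  i=6: ✓ (rhs at j=6)
Positions where it holds: {1, 2, 3, 4, 6} → 5.

5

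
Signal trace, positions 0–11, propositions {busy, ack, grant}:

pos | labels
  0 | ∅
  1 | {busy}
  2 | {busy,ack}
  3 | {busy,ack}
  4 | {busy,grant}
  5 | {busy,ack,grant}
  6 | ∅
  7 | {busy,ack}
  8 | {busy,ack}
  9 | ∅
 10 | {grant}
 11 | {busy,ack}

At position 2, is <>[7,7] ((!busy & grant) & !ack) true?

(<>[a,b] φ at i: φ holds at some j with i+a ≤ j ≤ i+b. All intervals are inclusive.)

Check ((!busy & grant) & !ack) at each j in [9,9]:
  j=9: false
No position in the window satisfies it → formula fails.

False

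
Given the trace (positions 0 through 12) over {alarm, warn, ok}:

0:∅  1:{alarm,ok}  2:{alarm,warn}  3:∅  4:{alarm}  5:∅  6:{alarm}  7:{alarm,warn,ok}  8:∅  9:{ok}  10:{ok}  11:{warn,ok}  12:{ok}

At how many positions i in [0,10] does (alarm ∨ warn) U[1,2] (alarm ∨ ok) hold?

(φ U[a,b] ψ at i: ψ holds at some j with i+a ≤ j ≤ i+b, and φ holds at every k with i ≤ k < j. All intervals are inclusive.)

2

Evaluate at each i in [0,10]:
  i=0: ✗ (lhs fails at k=0 before rhs at j=1)
  i=1: ✓ (rhs at j=2; lhs holds on [1,1])
  i=2: ✗ (lhs fails at k=3 before rhs at j=4)
  i=3: ✗ (lhs fails at k=3 before rhs at j=4)
  i=4: ✗ (lhs fails at k=5 before rhs at j=6)
  i=5: ✗ (lhs fails at k=5 before rhs at j=6)
  i=6: ✓ (rhs at j=7; lhs holds on [6,6])
  i=7: ✗ (lhs fails at k=8 before rhs at j=9)
  i=8: ✗ (lhs fails at k=8 before rhs at j=9)
  i=9: ✗ (lhs fails at k=9 before rhs at j=10)
  i=10: ✗ (lhs fails at k=10 before rhs at j=11)
Positions where it holds: {1, 6} → 2.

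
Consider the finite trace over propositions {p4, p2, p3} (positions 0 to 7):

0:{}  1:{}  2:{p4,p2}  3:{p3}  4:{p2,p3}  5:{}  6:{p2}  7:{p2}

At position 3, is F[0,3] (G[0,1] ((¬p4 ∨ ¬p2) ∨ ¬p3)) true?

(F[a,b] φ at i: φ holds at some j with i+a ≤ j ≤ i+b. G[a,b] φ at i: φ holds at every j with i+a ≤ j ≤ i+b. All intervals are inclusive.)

Check G[0,1] ((¬p4 ∨ ¬p2) ∨ ¬p3) at each j in [3,6]:
  j=3: holds on [3,4]
  j=4: holds on [4,5]
  j=5: holds on [5,6]
  j=6: holds on [6,7]
Found at j=3 → formula holds.

Holds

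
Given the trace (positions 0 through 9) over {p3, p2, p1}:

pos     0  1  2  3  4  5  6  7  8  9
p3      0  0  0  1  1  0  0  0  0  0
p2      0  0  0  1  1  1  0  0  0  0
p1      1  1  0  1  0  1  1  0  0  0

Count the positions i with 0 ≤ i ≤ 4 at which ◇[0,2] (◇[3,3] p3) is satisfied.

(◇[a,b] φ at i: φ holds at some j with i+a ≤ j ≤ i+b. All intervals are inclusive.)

Evaluate at each i in [0,4]:
  i=0: ✓ (witness j=0)
  i=1: ✓ (witness j=1)
  i=2: ✗ (none in [2,4])
  i=3: ✗ (none in [3,5])
  i=4: ✗ (none in [4,6])
Positions where it holds: {0, 1} → 2.

2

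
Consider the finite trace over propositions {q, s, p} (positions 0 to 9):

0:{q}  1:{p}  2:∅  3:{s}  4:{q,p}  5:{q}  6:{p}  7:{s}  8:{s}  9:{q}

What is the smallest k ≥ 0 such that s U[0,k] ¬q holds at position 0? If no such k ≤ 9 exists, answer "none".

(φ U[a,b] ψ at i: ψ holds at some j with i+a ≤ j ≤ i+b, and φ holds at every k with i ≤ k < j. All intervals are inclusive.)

Need earliest j ≥ 0 with ¬q, and s at every k in [0,j-1].
  j=0: rhs fails.
  j=1: rhs holds but lhs fails at k=0.
  j=2: rhs holds but lhs fails at k=0.
  j=3: rhs holds but lhs fails at k=0.
  j=4: rhs fails.
  j=5: rhs fails.
  j=6: rhs holds but lhs fails at k=0.
  j=7: rhs holds but lhs fails at k=0.
  j=8: rhs holds but lhs fails at k=0.
  j=9: rhs fails.
No witness within the range → none.

none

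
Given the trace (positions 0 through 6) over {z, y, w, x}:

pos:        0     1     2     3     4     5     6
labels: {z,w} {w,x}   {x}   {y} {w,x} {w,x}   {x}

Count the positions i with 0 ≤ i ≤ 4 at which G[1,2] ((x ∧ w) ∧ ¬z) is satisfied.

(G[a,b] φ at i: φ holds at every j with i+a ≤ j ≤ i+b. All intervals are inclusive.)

Evaluate at each i in [0,4]:
  i=0: ✗ (fails at j=2)
  i=1: ✗ (fails at j=2)
  i=2: ✗ (fails at j=3)
  i=3: ✓ (all of [4,5])
  i=4: ✗ (fails at j=6)
Positions where it holds: {3} → 1.

1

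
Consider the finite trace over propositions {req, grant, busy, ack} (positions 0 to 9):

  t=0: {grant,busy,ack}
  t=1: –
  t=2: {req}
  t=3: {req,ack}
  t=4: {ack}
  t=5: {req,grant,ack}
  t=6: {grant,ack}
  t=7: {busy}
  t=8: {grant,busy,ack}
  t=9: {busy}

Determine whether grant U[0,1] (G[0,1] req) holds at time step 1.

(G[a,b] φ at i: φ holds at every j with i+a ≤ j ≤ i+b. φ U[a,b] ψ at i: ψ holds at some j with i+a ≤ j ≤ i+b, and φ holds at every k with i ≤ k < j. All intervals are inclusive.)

Need some j in [1,2] with G[0,1] req, and grant at every k in [1,j-1].
  j=1: G[0,1] req — fails at 1.
  j=2: G[0,1] req holds, but grant fails at k=1 → not this j.
No j in the window works → until fails.

No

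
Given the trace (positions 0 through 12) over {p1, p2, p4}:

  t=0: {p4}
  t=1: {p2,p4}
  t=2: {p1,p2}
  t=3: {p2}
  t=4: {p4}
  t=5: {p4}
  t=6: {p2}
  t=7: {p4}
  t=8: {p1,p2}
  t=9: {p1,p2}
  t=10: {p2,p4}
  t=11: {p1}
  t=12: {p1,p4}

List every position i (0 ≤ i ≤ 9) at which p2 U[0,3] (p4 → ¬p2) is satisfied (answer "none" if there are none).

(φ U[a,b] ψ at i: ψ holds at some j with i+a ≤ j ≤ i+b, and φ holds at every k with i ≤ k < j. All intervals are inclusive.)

Evaluate at each i in [0,9]:
  i=0: ✓ (rhs at j=0)
  i=1: ✓ (rhs at j=2; lhs holds on [1,1])
  i=2: ✓ (rhs at j=2)
  i=3: ✓ (rhs at j=3)
  i=4: ✓ (rhs at j=4)
  i=5: ✓ (rhs at j=5)
  i=6: ✓ (rhs at j=6)
  i=7: ✓ (rhs at j=7)
  i=8: ✓ (rhs at j=8)
  i=9: ✓ (rhs at j=9)

0, 1, 2, 3, 4, 5, 6, 7, 8, 9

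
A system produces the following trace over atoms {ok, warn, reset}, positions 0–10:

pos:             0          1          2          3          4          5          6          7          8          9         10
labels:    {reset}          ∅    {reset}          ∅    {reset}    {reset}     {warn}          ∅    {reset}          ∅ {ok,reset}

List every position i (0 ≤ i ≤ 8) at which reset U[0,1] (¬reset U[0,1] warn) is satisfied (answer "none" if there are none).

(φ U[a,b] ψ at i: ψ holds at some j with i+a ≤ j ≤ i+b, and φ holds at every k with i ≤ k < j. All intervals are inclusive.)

5, 6

Evaluate at each i in [0,8]:
  i=0: ✗ (no rhs in [0,1])
  i=1: ✗ (no rhs in [1,2])
  i=2: ✗ (no rhs in [2,3])
  i=3: ✗ (no rhs in [3,4])
  i=4: ✗ (no rhs in [4,5])
  i=5: ✓ (rhs at j=6; lhs holds on [5,5])
  i=6: ✓ (rhs at j=6)
  i=7: ✗ (no rhs in [7,8])
  i=8: ✗ (no rhs in [8,9])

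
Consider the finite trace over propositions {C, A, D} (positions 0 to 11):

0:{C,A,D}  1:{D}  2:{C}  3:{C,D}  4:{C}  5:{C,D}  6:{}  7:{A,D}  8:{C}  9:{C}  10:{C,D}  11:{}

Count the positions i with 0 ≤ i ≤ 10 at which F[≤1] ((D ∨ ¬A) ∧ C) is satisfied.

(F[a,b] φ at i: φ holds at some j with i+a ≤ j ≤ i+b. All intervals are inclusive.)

10

Evaluate at each i in [0,10]:
  i=0: ✓ (witness j=0)
  i=1: ✓ (witness j=2)
  i=2: ✓ (witness j=2)
  i=3: ✓ (witness j=3)
  i=4: ✓ (witness j=4)
  i=5: ✓ (witness j=5)
  i=6: ✗ (none in [6,7])
  i=7: ✓ (witness j=8)
  i=8: ✓ (witness j=8)
  i=9: ✓ (witness j=9)
  i=10: ✓ (witness j=10)
Positions where it holds: {0, 1, 2, 3, 4, 5, 7, 8, 9, 10} → 10.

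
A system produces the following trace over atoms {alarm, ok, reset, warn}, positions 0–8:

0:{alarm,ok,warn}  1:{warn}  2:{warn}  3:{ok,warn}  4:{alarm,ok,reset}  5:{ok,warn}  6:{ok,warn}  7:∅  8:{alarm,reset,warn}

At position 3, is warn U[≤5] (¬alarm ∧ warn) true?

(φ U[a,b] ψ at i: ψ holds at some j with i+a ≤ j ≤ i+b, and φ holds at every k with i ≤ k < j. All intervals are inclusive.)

Holds

Need some j in [3,8] with (¬alarm ∧ warn), and warn at every k in [3,j-1].
  j=3: (¬alarm ∧ warn) holds; no prefix to check → satisfied.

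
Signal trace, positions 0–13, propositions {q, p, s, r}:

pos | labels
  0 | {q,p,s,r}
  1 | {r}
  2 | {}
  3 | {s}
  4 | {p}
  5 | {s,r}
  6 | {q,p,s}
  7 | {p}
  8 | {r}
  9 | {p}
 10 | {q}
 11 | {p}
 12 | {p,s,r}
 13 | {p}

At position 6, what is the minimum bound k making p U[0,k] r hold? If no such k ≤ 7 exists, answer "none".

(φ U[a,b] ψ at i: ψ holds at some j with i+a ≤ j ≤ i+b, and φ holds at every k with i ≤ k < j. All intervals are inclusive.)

Need earliest j ≥ 6 with r, and p at every k in [6,j-1].
  j=6: rhs fails.
  j=7: rhs fails.
  j=8: rhs holds; lhs holds on [6,7]. k = 2.

2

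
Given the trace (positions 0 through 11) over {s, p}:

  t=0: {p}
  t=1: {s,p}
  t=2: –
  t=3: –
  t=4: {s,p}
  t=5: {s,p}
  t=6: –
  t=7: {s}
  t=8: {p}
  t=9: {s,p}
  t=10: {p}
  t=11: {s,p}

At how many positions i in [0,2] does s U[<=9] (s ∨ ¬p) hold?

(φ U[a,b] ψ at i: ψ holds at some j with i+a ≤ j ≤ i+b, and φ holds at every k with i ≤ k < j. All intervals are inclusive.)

Evaluate at each i in [0,2]:
  i=0: ✗ (lhs fails at k=0 before rhs at j=1)
  i=1: ✓ (rhs at j=1)
  i=2: ✓ (rhs at j=2)
Positions where it holds: {1, 2} → 2.

2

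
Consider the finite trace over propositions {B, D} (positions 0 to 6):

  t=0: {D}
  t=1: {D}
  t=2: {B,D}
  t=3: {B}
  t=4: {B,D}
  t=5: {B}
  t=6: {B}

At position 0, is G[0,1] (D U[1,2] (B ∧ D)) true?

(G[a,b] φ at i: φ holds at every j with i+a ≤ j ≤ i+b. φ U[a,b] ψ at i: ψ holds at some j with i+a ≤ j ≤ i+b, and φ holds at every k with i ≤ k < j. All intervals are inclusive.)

Yes

Check (D U[1,2] (B ∧ D)) at every j in [0,1]:
  j=0: holds
  j=1: holds
All positions satisfy it → formula holds.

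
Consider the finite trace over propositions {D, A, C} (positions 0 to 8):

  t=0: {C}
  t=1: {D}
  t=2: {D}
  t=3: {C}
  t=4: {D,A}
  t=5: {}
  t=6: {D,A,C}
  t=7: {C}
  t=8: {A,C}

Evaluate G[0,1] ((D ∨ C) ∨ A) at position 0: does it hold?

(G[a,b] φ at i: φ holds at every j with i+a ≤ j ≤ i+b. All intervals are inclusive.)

Yes

Check ((D ∨ C) ∨ A) at every j in [0,1]:
  j=0: true
  j=1: true
All positions satisfy it → formula holds.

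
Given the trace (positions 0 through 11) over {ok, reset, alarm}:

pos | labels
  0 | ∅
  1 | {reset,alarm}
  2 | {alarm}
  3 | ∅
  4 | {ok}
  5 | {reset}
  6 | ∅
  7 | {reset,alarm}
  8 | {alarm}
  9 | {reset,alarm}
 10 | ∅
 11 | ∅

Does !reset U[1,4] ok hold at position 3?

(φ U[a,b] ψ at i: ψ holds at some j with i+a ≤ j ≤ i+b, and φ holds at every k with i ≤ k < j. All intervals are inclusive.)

Yes

Need some j in [4,7] with ok, and !reset at every k in [3,j-1].
  j=4: ok holds; !reset holds at every k in [3,3] → satisfied.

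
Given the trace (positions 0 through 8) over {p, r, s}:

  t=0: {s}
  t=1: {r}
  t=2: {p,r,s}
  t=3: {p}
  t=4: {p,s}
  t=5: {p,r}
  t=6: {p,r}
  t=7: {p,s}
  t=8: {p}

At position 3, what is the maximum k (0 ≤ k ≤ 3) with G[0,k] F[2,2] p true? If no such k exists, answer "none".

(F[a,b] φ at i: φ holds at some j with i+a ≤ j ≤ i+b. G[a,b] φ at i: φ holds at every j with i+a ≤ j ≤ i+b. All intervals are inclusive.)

F[2,2] p must hold from j=3 onward; find where it first fails.
  j=3: holds
  j=4: holds
  j=5: holds
  j=6: holds
Holds through j=6; largest k = 3.

3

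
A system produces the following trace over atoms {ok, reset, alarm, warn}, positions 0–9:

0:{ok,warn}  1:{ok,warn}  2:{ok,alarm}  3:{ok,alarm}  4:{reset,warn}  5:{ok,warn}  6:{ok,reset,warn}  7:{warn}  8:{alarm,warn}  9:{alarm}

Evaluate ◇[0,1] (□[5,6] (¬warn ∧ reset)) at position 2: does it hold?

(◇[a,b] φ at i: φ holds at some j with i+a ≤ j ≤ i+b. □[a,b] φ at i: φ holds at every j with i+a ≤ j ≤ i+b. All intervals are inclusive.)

Check □[5,6] (¬warn ∧ reset) at each j in [2,3]:
  j=2: fails at 7
  j=3: fails at 8
No position in the window satisfies it → formula fails.

False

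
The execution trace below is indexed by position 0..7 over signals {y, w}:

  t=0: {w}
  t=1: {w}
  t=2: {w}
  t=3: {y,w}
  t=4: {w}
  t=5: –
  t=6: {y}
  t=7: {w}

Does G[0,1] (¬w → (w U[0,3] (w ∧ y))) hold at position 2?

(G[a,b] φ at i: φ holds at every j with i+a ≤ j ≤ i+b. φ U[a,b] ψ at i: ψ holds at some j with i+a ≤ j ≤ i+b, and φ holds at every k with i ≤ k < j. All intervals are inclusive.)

Check (¬w → (w U[0,3] (w ∧ y))) at every j in [2,3]:
  j=2: antecedent false → ✓
  j=3: antecedent false → ✓
All positions satisfy it → formula holds.

True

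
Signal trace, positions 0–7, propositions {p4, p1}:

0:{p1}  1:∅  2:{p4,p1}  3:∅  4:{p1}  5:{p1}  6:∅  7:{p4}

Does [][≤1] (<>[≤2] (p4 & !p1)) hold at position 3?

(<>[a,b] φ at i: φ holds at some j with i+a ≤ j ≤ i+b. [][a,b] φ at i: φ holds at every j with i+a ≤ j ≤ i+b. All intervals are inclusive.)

Does not hold

Check <>[≤2] (p4 & !p1) at every j in [3,4]:
  j=3: fails (none in [3,5])
  j=4: fails (none in [4,6])
Fails at j=3 → formula fails.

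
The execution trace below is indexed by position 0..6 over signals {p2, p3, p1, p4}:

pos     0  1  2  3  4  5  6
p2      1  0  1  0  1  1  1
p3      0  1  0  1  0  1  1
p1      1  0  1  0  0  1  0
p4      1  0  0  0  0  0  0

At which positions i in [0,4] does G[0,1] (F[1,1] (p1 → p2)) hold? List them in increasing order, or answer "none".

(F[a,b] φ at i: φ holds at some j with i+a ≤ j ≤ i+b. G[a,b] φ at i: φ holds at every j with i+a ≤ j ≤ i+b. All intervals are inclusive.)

0, 1, 2, 3, 4

Evaluate at each i in [0,4]:
  i=0: ✓ (all of [0,1])
  i=1: ✓ (all of [1,2])
  i=2: ✓ (all of [2,3])
  i=3: ✓ (all of [3,4])
  i=4: ✓ (all of [4,5])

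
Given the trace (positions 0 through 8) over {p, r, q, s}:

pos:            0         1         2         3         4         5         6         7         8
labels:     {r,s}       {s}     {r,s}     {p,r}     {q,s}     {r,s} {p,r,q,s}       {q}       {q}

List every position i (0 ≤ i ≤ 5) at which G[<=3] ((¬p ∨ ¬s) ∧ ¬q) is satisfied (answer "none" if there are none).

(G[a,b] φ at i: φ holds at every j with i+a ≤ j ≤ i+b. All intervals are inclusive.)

Evaluate at each i in [0,5]:
  i=0: ✓ (all of [0,3])
  i=1: ✗ (fails at j=4)
  i=2: ✗ (fails at j=4)
  i=3: ✗ (fails at j=4)
  i=4: ✗ (fails at j=4)
  i=5: ✗ (fails at j=6)

0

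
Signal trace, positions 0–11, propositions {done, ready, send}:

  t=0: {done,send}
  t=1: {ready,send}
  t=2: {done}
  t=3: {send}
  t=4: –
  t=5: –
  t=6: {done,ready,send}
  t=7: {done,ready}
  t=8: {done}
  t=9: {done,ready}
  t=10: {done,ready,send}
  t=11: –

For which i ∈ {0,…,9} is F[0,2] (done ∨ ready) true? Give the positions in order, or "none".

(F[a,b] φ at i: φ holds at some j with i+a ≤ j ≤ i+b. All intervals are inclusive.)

Evaluate at each i in [0,9]:
  i=0: ✓ (witness j=0)
  i=1: ✓ (witness j=1)
  i=2: ✓ (witness j=2)
  i=3: ✗ (none in [3,5])
  i=4: ✓ (witness j=6)
  i=5: ✓ (witness j=6)
  i=6: ✓ (witness j=6)
  i=7: ✓ (witness j=7)
  i=8: ✓ (witness j=8)
  i=9: ✓ (witness j=9)

0, 1, 2, 4, 5, 6, 7, 8, 9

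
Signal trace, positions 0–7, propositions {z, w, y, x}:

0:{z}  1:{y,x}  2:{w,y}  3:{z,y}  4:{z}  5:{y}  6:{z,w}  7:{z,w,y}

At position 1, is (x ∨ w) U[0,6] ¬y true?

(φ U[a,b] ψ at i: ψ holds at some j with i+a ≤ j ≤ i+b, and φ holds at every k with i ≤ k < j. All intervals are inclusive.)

Need some j in [1,7] with ¬y, and (x ∨ w) at every k in [1,j-1].
  j=1: ¬y false.
  j=2: ¬y false.
  j=3: ¬y false.
  j=4: ¬y holds, but (x ∨ w) fails at k=3 → not this j.
  j=5: ¬y false.
  j=6: ¬y holds, but (x ∨ w) fails at k=3 → not this j.
  j=7: ¬y false.
No j in the window works → until fails.

No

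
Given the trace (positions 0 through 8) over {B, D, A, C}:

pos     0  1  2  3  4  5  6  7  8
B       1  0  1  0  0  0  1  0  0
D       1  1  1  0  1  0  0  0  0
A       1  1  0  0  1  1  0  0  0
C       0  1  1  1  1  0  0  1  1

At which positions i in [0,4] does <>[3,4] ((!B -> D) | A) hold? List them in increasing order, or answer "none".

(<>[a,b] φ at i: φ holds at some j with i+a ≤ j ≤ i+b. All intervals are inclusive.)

Evaluate at each i in [0,4]:
  i=0: ✓ (witness j=4)
  i=1: ✓ (witness j=4)
  i=2: ✓ (witness j=5)
  i=3: ✓ (witness j=6)
  i=4: ✗ (none in [7,8])

0, 1, 2, 3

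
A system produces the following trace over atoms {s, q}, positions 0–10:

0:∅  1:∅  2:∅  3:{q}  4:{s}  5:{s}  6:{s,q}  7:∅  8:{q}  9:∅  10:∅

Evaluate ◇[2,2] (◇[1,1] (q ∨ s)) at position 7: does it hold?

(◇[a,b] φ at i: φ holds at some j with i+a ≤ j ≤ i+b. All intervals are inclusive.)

Does not hold

Check ◇[1,1] (q ∨ s) at each j in [9,9]:
  j=9: fails (none in [10,10])
No position in the window satisfies it → formula fails.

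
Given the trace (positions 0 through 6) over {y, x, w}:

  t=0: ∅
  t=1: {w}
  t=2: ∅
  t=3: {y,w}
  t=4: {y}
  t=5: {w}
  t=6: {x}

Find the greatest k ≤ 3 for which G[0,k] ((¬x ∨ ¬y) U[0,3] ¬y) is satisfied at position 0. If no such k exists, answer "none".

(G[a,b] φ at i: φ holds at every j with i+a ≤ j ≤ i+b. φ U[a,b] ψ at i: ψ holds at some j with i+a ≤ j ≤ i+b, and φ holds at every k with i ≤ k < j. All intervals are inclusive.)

((¬x ∨ ¬y) U[0,3] ¬y) must hold from j=0 onward; find where it first fails.
  j=0: holds
  j=1: holds
  j=2: holds
  j=3: holds
Holds through j=3; largest k = 3.

3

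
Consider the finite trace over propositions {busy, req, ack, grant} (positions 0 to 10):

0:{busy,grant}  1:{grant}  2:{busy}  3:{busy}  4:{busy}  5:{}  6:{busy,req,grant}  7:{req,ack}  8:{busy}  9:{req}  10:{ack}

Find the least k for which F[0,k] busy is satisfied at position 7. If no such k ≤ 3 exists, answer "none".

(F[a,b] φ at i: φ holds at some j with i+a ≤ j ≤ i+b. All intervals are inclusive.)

Scan j = 7,8,… for busy:
  j=7: fails
  j=8: holds
First hit at j=8, so smallest k = 8-7 = 1.

1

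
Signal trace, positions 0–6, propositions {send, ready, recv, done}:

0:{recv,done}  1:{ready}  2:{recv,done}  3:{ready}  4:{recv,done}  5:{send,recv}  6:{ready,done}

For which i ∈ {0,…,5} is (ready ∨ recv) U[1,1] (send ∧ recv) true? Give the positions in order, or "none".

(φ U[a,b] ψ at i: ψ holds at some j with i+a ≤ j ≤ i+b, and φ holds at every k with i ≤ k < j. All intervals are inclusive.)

Evaluate at each i in [0,5]:
  i=0: ✗ (no rhs in [1,1])
  i=1: ✗ (no rhs in [2,2])
  i=2: ✗ (no rhs in [3,3])
  i=3: ✗ (no rhs in [4,4])
  i=4: ✓ (rhs at j=5; lhs holds on [4,4])
  i=5: ✗ (no rhs in [6,6])

4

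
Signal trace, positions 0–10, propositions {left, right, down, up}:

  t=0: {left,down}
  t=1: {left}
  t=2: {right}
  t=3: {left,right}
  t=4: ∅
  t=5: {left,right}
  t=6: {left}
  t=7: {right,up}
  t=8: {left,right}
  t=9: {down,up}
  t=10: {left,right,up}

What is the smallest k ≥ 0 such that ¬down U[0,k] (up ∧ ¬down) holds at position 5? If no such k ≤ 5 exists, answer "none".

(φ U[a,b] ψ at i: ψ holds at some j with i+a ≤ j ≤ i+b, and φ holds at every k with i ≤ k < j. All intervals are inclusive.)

2

Need earliest j ≥ 5 with (up ∧ ¬down), and ¬down at every k in [5,j-1].
  j=5: rhs fails.
  j=6: rhs fails.
  j=7: rhs holds; lhs holds on [5,6]. k = 2.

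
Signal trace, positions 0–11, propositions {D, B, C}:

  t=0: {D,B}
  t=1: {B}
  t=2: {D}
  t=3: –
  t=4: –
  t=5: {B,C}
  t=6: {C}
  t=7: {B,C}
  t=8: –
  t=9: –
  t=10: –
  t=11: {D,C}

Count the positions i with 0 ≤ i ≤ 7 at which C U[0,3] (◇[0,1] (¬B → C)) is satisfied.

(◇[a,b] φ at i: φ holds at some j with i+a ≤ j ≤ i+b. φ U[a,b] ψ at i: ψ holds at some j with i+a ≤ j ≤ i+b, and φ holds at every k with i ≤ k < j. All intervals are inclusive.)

6

Evaluate at each i in [0,7]:
  i=0: ✓ (rhs at j=0)
  i=1: ✓ (rhs at j=1)
  i=2: ✗ (lhs fails at k=2 before rhs at j=4)
  i=3: ✗ (lhs fails at k=3 before rhs at j=4)
  i=4: ✓ (rhs at j=4)
  i=5: ✓ (rhs at j=5)
  i=6: ✓ (rhs at j=6)
  i=7: ✓ (rhs at j=7)
Positions where it holds: {0, 1, 4, 5, 6, 7} → 6.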